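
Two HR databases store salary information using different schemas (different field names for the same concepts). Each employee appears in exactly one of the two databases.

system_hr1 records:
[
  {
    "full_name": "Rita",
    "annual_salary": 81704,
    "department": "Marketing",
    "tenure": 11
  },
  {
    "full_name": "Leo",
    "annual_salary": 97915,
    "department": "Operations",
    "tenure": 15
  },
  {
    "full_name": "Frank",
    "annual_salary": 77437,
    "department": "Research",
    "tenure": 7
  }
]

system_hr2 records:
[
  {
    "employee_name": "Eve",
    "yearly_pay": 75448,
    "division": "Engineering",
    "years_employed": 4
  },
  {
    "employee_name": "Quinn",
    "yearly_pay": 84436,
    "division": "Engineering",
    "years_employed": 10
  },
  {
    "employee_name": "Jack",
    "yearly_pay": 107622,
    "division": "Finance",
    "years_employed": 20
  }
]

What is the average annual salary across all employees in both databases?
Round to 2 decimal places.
87427.00

Schema mapping: "annual_salary" (system_hr1) = "yearly_pay" (system_hr2) = annual salary

All salaries: [81704, 97915, 77437, 75448, 84436, 107622]
Sum: 524562
Count: 6
Average: 524562 / 6 = 87427.00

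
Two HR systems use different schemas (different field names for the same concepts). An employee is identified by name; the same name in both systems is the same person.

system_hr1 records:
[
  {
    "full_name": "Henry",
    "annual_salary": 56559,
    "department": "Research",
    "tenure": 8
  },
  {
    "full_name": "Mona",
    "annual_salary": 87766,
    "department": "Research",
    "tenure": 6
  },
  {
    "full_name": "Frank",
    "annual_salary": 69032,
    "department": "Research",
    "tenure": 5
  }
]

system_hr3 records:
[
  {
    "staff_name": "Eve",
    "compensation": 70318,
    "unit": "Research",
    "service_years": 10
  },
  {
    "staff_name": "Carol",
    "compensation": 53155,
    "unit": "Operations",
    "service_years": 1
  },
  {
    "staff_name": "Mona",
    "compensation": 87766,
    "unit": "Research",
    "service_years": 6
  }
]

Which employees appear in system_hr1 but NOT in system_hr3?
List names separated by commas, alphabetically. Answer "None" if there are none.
Frank, Henry

Schema mapping: "full_name" (system_hr1) = "staff_name" (system_hr3) = employee name

Names in system_hr1: ['Frank', 'Henry', 'Mona']
Names in system_hr3: ['Carol', 'Eve', 'Mona']

In system_hr1 but not system_hr3: ['Frank', 'Henry']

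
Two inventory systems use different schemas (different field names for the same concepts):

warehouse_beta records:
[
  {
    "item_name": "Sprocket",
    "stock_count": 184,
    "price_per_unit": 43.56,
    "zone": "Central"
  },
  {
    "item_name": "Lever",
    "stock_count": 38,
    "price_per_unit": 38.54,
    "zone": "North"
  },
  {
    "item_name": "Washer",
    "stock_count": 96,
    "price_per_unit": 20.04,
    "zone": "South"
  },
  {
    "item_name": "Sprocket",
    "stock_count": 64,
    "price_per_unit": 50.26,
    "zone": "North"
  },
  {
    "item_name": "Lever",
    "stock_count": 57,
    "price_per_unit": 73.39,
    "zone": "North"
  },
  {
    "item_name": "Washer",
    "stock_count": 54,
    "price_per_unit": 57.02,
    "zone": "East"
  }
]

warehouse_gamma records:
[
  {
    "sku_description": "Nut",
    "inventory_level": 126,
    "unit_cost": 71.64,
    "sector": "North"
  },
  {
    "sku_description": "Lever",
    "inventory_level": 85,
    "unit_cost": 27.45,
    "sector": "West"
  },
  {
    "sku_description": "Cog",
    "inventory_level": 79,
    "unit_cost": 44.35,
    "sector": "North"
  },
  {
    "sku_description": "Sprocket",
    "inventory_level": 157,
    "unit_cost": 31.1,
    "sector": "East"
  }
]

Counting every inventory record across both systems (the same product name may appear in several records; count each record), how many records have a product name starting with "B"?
0

Schema mapping: "item_name" (warehouse_beta) = "sku_description" (warehouse_gamma) = product name

Records with product name starting with "B" in warehouse_beta: 0
Records with product name starting with "B" in warehouse_gamma: 0

Total: 0 + 0 = 0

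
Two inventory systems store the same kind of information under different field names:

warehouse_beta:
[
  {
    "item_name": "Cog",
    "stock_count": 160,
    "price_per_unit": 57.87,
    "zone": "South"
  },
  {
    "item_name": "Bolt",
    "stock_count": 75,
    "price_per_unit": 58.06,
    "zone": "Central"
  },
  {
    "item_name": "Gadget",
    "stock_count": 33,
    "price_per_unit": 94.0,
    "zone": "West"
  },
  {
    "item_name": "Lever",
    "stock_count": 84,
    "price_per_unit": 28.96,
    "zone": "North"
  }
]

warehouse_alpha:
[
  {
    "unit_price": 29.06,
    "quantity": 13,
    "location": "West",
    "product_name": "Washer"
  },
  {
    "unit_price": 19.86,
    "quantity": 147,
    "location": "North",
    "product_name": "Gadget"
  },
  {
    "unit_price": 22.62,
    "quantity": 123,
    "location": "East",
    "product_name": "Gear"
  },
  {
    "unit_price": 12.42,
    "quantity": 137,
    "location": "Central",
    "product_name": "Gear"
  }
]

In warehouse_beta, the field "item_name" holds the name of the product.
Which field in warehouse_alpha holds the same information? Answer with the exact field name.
product_name

In warehouse_beta, "item_name" holds the name of the product.
The fields in warehouse_alpha are: "unit_price", "quantity", "location", "product_name".
"product_name" is the match: the name refers to the same concept and its values are product-name strings (e.g. 'Gadget', 'Gear').
The other fields ("unit_price", "quantity", "location") hold different kinds of data.

So "item_name" in warehouse_beta corresponds to "product_name" in warehouse_alpha.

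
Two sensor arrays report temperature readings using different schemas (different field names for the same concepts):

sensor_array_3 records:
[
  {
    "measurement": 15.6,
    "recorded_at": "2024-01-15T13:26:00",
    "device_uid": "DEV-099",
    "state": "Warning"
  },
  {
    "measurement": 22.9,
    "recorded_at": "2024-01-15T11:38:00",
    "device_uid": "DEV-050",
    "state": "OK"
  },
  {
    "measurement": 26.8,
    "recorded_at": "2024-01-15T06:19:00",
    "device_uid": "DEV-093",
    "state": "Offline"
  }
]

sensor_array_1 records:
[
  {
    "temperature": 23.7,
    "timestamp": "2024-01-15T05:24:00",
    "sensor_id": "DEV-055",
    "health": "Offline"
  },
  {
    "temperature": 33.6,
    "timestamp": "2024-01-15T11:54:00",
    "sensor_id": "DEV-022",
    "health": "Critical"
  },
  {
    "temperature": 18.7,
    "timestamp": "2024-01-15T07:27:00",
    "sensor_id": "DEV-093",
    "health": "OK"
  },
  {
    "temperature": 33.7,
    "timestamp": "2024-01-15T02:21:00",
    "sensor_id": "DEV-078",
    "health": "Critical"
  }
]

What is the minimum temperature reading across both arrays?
15.6

Schema mapping: "measurement" (sensor_array_3) = "temperature" (sensor_array_1) = temperature reading

Minimum in sensor_array_3: 15.6
Minimum in sensor_array_1: 18.7

Overall minimum: min(15.6, 18.7) = 15.6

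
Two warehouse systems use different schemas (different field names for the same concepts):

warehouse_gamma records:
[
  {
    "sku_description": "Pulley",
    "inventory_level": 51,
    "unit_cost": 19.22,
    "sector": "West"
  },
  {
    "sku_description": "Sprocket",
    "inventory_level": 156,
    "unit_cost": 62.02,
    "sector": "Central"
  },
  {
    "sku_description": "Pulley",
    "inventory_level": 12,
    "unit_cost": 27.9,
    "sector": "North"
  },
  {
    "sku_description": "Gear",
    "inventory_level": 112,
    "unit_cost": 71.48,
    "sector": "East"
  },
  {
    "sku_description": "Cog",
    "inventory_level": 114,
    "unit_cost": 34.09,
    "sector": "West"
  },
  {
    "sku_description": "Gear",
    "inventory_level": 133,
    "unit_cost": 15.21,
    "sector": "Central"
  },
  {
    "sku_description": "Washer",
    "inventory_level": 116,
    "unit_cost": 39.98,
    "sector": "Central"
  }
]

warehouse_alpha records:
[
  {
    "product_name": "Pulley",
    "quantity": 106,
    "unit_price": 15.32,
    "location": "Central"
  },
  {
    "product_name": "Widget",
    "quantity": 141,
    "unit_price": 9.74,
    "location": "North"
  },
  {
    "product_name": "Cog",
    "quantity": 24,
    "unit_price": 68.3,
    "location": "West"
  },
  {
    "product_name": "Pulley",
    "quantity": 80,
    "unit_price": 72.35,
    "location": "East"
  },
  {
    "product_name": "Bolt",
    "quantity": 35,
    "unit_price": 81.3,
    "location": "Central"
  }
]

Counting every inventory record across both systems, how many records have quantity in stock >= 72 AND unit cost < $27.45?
3

Schema mappings:
- "inventory_level" (warehouse_gamma) = "quantity" (warehouse_alpha) = quantity
- "unit_cost" (warehouse_gamma) = "unit_price" (warehouse_alpha) = unit cost

Records meeting both conditions in warehouse_gamma: 1
Records meeting both conditions in warehouse_alpha: 2

Total: 1 + 2 = 3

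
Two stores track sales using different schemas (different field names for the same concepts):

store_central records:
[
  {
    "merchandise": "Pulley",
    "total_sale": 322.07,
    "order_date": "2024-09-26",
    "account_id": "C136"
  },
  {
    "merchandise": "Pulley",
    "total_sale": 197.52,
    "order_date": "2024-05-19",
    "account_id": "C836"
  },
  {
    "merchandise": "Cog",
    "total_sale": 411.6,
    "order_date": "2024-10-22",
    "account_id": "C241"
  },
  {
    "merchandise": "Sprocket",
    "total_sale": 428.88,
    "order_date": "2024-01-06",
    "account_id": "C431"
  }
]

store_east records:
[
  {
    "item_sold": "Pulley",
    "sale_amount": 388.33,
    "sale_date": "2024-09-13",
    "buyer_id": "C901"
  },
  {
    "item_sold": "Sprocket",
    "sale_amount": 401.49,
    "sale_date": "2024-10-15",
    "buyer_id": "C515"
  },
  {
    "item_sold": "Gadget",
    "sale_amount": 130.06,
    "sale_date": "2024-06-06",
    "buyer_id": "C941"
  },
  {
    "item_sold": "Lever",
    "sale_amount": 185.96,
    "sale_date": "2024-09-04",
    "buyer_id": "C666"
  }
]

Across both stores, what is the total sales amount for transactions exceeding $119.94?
2465.91

Schema mapping: "total_sale" (store_central) = "sale_amount" (store_east) = sale amount

Sum of sales > $119.94 in store_central: 1360.07
Sum of sales > $119.94 in store_east: 1105.84

Total: 1360.07 + 1105.84 = 2465.91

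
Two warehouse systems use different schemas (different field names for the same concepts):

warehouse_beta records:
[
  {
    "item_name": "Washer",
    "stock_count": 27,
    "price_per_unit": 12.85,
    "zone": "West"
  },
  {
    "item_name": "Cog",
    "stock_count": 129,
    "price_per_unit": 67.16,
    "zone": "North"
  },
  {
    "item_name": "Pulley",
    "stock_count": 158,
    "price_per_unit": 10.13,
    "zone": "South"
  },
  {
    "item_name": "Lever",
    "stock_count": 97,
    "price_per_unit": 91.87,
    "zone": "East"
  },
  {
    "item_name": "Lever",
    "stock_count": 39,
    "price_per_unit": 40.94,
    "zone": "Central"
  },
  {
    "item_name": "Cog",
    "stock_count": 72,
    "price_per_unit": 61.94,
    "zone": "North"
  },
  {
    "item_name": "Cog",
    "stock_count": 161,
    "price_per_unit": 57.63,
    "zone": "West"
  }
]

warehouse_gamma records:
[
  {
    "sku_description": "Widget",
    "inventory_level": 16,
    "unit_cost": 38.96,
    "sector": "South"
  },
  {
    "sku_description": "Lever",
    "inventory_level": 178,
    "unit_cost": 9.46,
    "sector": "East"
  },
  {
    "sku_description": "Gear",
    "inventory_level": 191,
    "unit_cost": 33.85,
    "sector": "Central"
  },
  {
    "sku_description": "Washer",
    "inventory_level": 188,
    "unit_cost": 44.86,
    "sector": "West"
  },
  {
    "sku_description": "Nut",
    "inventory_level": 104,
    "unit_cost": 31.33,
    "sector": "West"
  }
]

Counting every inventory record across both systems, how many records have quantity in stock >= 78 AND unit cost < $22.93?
2

Schema mappings:
- "stock_count" (warehouse_beta) = "inventory_level" (warehouse_gamma) = quantity
- "price_per_unit" (warehouse_beta) = "unit_cost" (warehouse_gamma) = unit cost

Records meeting both conditions in warehouse_beta: 1
Records meeting both conditions in warehouse_gamma: 1

Total: 1 + 1 = 2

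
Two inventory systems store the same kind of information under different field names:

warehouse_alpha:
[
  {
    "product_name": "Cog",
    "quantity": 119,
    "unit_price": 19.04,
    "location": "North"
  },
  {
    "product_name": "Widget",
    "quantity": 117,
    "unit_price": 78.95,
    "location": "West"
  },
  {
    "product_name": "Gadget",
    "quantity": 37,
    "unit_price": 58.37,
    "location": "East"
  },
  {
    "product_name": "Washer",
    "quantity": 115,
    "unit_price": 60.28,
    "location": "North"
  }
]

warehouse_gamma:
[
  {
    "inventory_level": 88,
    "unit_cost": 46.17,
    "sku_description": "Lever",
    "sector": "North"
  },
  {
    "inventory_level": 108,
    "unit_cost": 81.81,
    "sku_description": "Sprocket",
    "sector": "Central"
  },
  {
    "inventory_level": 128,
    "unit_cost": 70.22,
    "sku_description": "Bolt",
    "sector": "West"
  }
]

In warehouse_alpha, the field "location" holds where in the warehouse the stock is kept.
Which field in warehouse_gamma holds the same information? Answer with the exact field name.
sector

In warehouse_alpha, "location" holds where in the warehouse the stock is kept.
The fields in warehouse_gamma are: "inventory_level", "unit_cost", "sku_description", "sector".
"sector" is the match: the name refers to the same concept and its values are area labels (e.g. 'Central', 'North').
The other fields ("inventory_level", "unit_cost", "sku_description") hold different kinds of data.

So "location" in warehouse_alpha corresponds to "sector" in warehouse_gamma.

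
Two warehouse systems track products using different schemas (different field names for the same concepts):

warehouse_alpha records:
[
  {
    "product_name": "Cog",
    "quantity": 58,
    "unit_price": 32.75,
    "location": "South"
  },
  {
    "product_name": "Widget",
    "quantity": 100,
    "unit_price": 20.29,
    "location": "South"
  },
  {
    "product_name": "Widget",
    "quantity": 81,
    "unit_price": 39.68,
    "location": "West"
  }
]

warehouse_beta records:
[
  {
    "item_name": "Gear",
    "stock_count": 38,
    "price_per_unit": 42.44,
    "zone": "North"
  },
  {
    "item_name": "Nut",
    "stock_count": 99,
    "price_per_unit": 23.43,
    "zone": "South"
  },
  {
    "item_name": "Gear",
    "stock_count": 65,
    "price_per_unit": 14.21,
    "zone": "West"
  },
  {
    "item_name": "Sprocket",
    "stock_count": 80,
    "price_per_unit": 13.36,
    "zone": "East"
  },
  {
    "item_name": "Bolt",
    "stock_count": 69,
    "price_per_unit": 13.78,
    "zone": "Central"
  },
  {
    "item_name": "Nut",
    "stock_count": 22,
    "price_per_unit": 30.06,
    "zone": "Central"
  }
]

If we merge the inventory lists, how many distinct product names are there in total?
6

Schema mapping: "product_name" (warehouse_alpha) = "item_name" (warehouse_beta) = product name

Products in warehouse_alpha: ['Cog', 'Widget']
Products in warehouse_beta: ['Bolt', 'Gear', 'Nut', 'Sprocket']

Union (unique products): ['Bolt', 'Cog', 'Gear', 'Nut', 'Sprocket', 'Widget']
Count: 6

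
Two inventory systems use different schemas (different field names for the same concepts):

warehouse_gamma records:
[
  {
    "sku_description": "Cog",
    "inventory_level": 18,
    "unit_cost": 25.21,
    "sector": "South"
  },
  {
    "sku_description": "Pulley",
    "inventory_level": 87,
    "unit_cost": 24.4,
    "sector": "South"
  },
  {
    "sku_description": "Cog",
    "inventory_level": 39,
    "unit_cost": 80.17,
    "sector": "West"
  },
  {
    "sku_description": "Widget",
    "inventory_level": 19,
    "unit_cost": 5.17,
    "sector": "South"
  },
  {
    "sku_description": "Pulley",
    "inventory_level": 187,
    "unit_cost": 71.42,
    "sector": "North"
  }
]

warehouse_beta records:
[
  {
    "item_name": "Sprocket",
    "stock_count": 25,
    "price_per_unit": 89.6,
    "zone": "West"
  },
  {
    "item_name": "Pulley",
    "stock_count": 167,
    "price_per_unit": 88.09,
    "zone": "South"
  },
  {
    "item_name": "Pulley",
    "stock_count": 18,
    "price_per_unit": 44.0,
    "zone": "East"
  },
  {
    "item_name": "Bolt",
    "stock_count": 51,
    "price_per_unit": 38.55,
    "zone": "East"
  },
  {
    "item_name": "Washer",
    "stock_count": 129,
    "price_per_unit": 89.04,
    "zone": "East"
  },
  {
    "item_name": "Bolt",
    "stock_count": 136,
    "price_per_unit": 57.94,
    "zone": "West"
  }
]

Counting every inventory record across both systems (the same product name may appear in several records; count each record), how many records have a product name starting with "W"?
2

Schema mapping: "sku_description" (warehouse_gamma) = "item_name" (warehouse_beta) = product name

Records with product name starting with "W" in warehouse_gamma: 1
Records with product name starting with "W" in warehouse_beta: 1

Total: 1 + 1 = 2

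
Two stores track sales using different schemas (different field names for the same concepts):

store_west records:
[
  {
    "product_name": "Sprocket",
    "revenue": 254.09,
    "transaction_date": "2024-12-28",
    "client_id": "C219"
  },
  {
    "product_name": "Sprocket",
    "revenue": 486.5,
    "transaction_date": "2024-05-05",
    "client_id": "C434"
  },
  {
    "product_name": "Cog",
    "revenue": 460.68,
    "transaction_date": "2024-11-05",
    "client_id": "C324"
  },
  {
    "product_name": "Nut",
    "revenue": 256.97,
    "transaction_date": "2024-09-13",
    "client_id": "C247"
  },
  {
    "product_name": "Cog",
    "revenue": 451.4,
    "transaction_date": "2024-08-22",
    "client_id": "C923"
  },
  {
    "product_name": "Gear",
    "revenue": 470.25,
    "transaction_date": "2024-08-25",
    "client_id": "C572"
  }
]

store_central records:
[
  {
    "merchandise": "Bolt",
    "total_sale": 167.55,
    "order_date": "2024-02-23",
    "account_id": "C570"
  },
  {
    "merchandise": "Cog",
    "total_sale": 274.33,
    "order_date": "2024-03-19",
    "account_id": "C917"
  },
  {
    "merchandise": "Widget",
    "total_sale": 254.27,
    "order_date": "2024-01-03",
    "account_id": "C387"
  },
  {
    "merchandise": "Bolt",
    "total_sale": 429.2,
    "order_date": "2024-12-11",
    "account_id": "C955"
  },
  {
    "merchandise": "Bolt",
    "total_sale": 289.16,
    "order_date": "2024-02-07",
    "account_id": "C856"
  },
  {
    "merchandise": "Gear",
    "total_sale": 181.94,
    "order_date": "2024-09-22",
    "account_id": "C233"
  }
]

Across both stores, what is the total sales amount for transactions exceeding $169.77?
3808.79

Schema mapping: "revenue" (store_west) = "total_sale" (store_central) = sale amount

Sum of sales > $169.77 in store_west: 2379.89
Sum of sales > $169.77 in store_central: 1428.9

Total: 2379.89 + 1428.9 = 3808.79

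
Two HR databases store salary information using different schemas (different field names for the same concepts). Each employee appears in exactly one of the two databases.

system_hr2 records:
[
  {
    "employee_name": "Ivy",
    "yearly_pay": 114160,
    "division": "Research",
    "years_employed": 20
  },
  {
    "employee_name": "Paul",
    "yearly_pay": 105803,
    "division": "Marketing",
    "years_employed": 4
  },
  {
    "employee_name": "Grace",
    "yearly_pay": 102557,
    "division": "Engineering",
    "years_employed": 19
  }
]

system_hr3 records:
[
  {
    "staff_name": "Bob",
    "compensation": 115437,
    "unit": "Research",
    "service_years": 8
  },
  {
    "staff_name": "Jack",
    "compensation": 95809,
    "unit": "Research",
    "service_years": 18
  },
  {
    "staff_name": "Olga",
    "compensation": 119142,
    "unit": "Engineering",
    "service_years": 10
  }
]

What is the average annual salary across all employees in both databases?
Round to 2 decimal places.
108818.00

Schema mapping: "yearly_pay" (system_hr2) = "compensation" (system_hr3) = annual salary

All salaries: [114160, 105803, 102557, 115437, 95809, 119142]
Sum: 652908
Count: 6
Average: 652908 / 6 = 108818.00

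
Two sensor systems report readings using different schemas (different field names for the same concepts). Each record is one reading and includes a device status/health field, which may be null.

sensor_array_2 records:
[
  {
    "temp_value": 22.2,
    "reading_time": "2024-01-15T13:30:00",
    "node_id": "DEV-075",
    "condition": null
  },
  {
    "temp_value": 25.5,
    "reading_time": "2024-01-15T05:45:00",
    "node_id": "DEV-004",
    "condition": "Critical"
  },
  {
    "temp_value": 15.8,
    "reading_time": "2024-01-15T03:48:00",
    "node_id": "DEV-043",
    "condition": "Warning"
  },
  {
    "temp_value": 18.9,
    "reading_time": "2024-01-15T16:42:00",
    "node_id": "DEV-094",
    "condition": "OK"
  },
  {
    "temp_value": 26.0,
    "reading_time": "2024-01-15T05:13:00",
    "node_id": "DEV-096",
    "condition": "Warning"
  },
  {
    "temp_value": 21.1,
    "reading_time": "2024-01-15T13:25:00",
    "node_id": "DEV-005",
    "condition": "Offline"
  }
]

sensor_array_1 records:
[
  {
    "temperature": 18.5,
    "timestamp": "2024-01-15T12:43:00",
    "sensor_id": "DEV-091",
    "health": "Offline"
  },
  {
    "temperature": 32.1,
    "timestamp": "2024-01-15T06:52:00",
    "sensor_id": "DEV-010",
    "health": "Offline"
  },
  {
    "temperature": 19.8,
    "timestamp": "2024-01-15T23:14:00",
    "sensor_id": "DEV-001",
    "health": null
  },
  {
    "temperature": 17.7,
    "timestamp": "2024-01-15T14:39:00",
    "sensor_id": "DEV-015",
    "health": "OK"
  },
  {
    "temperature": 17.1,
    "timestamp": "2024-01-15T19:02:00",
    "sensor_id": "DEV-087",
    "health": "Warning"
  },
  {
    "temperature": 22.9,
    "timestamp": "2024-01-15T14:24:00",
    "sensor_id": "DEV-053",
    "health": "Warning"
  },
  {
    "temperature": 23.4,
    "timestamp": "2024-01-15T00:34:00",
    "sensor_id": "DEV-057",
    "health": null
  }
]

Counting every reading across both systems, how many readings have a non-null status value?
10

Schema mapping: "condition" (sensor_array_2) = "health" (sensor_array_1) = status

Non-null in sensor_array_2: 5
Non-null in sensor_array_1: 5

Total non-null: 5 + 5 = 10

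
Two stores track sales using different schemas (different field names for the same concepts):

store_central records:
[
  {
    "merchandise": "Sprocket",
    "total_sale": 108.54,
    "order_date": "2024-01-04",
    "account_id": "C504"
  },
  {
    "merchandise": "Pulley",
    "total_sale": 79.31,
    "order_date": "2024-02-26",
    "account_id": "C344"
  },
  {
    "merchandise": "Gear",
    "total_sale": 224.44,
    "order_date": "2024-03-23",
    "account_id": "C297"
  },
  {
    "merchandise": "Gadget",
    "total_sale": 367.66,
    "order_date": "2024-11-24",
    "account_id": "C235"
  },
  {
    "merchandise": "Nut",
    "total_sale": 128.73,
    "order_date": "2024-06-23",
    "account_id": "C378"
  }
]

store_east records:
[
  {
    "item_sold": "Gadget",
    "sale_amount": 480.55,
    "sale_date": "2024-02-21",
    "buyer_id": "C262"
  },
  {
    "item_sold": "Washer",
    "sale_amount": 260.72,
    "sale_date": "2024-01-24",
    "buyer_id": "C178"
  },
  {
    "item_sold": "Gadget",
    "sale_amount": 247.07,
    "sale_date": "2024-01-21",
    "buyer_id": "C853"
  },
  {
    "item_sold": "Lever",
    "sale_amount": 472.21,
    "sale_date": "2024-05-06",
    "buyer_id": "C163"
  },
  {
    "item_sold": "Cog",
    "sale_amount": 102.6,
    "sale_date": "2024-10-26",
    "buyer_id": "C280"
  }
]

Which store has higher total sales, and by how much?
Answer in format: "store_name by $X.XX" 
store_east by $654.47

Schema mapping: "total_sale" (store_central) = "sale_amount" (store_east) = sale amount

Total for store_central: 908.68
Total for store_east: 1563.15

Difference: |908.68 - 1563.15| = 654.47
store_east has higher sales by $654.47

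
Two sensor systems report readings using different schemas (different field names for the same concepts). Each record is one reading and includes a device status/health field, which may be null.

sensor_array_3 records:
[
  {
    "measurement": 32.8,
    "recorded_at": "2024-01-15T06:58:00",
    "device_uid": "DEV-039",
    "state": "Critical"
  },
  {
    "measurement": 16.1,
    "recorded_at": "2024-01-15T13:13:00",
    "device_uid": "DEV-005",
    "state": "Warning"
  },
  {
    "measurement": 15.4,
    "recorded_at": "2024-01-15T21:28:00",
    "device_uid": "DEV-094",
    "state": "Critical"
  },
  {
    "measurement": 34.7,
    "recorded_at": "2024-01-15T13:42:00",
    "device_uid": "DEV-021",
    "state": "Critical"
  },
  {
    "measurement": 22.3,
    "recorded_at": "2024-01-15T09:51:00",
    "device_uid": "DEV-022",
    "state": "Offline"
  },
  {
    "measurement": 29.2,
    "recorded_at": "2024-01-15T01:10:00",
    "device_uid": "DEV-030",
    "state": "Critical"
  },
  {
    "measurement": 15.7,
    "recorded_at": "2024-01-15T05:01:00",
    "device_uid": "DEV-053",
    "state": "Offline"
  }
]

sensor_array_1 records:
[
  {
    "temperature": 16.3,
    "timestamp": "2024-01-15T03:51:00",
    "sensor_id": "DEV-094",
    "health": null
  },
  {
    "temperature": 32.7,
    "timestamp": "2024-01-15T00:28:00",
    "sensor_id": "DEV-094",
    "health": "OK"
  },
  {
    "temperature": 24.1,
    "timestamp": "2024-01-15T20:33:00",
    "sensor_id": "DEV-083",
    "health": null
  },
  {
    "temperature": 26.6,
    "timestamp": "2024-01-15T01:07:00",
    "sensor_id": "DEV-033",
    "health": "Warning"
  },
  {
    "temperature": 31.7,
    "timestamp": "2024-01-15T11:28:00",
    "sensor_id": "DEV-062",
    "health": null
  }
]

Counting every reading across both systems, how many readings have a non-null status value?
9

Schema mapping: "state" (sensor_array_3) = "health" (sensor_array_1) = status

Non-null in sensor_array_3: 7
Non-null in sensor_array_1: 2

Total non-null: 7 + 2 = 9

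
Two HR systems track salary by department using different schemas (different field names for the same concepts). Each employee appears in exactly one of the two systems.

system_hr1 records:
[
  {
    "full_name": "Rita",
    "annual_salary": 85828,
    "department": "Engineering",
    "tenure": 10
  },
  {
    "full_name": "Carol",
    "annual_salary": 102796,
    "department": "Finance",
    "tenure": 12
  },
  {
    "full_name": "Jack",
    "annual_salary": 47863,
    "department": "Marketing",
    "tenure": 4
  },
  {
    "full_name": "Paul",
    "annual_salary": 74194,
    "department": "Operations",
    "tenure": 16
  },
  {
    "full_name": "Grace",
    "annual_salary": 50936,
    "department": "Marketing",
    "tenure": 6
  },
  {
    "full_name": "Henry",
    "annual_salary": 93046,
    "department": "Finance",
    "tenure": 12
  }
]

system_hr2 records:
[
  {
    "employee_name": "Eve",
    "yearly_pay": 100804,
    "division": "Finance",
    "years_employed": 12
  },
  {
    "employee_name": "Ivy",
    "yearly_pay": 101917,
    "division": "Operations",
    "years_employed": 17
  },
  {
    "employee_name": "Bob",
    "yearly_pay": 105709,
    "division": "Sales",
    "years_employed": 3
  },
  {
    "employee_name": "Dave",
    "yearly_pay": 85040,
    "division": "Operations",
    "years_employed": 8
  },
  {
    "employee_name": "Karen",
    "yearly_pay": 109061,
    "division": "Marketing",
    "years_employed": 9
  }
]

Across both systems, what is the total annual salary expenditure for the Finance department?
296646

Schema mappings:
- "department" (system_hr1) = "division" (system_hr2) = department
- "annual_salary" (system_hr1) = "yearly_pay" (system_hr2) = salary

Finance salaries from system_hr1: 195842
Finance salaries from system_hr2: 100804

Total: 195842 + 100804 = 296646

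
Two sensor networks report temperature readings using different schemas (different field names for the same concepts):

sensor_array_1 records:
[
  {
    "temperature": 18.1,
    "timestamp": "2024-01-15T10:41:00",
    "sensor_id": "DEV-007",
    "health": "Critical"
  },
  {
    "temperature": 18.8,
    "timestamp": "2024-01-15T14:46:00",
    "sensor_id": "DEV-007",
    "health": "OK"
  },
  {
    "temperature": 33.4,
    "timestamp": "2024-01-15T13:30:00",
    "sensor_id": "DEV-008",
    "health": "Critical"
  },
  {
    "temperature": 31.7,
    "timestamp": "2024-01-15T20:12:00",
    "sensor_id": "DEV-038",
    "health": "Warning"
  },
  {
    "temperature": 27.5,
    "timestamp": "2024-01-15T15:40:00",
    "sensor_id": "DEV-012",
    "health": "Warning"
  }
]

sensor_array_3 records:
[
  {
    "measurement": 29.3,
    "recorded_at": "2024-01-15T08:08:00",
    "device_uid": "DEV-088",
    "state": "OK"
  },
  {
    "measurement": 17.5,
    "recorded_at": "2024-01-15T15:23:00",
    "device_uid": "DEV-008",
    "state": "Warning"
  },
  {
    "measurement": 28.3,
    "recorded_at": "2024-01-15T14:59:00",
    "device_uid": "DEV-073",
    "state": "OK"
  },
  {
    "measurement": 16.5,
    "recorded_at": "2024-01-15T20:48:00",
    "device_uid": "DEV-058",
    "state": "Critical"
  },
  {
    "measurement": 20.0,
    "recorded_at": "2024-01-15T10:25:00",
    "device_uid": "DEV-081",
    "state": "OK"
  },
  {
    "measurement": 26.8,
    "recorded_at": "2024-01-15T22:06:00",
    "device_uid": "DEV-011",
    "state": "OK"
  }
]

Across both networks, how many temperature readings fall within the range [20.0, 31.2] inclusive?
5

Schema mapping: "temperature" (sensor_array_1) = "measurement" (sensor_array_3) = temperature

Readings in [20.0, 31.2] from sensor_array_1: 1
Readings in [20.0, 31.2] from sensor_array_3: 4

Total count: 1 + 4 = 5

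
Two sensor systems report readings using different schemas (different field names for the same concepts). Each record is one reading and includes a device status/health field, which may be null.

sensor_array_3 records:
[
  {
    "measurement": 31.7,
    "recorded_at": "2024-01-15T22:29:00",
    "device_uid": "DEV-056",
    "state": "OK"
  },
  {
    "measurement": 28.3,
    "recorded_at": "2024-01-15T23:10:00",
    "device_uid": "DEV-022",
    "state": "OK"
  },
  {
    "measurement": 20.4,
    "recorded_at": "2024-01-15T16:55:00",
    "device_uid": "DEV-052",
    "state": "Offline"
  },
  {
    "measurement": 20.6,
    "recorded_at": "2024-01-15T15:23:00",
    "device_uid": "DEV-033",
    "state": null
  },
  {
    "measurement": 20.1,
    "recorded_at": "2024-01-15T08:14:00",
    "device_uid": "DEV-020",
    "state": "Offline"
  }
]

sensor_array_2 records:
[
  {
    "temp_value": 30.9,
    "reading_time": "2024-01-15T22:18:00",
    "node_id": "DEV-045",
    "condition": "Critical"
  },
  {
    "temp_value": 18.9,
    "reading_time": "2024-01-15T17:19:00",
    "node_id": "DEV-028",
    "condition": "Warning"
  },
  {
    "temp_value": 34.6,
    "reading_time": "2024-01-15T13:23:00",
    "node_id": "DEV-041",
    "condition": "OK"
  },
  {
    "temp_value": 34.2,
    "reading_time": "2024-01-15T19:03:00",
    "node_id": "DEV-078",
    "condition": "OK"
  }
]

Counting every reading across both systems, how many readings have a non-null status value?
8

Schema mapping: "state" (sensor_array_3) = "condition" (sensor_array_2) = status

Non-null in sensor_array_3: 4
Non-null in sensor_array_2: 4

Total non-null: 4 + 4 = 8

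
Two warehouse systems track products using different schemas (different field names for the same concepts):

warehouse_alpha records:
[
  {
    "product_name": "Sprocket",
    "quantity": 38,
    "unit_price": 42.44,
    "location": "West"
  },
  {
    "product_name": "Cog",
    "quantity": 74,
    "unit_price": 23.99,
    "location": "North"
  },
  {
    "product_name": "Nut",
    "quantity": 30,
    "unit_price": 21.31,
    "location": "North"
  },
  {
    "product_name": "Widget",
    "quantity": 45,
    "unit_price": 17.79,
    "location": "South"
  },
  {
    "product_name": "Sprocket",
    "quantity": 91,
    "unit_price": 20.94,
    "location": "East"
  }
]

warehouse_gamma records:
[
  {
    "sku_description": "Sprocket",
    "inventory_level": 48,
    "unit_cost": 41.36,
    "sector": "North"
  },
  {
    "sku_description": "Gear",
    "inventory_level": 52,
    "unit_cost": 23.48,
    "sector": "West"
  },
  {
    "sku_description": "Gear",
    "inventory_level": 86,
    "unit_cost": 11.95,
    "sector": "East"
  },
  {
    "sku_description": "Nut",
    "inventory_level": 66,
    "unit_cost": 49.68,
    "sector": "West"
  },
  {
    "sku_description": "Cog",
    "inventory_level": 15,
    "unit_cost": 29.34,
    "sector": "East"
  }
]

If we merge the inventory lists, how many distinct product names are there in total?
5

Schema mapping: "product_name" (warehouse_alpha) = "sku_description" (warehouse_gamma) = product name

Products in warehouse_alpha: ['Cog', 'Nut', 'Sprocket', 'Widget']
Products in warehouse_gamma: ['Cog', 'Gear', 'Nut', 'Sprocket']

Union (unique products): ['Cog', 'Gear', 'Nut', 'Sprocket', 'Widget']
Count: 5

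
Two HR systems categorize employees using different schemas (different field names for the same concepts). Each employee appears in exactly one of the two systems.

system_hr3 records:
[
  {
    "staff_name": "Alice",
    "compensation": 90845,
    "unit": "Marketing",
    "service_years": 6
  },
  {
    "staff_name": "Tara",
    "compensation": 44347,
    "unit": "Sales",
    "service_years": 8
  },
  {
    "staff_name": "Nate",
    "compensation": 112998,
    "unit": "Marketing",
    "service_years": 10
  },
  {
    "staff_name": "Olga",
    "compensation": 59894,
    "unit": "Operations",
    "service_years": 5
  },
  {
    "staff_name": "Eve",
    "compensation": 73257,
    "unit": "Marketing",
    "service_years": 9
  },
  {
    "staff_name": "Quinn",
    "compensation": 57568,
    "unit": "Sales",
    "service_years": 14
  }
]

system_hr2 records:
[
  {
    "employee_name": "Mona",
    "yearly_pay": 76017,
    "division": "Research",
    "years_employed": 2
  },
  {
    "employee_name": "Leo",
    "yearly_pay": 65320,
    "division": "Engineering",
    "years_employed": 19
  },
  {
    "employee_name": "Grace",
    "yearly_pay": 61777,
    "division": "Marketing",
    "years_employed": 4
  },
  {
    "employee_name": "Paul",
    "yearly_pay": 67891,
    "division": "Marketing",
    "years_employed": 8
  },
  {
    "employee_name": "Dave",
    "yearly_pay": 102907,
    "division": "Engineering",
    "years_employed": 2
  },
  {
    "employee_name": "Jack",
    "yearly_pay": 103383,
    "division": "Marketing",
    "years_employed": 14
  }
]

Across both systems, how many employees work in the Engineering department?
2

Schema mapping: "unit" (system_hr3) = "division" (system_hr2) = department

Engineering employees in system_hr3: 0
Engineering employees in system_hr2: 2

Total in Engineering: 0 + 2 = 2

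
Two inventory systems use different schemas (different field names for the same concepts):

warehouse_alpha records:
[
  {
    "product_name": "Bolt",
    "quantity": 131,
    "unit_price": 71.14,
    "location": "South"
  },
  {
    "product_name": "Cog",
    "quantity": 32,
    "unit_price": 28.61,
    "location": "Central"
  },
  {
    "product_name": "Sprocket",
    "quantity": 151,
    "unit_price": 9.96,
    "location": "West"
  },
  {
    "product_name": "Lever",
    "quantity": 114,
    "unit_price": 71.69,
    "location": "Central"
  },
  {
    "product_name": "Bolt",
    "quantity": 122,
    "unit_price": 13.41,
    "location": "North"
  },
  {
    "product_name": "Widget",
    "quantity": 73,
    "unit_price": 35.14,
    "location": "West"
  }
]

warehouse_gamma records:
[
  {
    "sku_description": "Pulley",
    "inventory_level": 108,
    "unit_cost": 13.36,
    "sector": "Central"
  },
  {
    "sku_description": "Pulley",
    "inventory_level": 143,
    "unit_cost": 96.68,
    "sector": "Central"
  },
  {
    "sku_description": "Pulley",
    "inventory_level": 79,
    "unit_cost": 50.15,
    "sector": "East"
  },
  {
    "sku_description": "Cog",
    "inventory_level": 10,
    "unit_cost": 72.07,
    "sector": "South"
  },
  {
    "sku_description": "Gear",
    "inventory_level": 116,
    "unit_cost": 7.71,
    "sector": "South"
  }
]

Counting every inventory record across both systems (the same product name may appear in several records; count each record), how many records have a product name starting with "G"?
1

Schema mapping: "product_name" (warehouse_alpha) = "sku_description" (warehouse_gamma) = product name

Records with product name starting with "G" in warehouse_alpha: 0
Records with product name starting with "G" in warehouse_gamma: 1

Total: 0 + 1 = 1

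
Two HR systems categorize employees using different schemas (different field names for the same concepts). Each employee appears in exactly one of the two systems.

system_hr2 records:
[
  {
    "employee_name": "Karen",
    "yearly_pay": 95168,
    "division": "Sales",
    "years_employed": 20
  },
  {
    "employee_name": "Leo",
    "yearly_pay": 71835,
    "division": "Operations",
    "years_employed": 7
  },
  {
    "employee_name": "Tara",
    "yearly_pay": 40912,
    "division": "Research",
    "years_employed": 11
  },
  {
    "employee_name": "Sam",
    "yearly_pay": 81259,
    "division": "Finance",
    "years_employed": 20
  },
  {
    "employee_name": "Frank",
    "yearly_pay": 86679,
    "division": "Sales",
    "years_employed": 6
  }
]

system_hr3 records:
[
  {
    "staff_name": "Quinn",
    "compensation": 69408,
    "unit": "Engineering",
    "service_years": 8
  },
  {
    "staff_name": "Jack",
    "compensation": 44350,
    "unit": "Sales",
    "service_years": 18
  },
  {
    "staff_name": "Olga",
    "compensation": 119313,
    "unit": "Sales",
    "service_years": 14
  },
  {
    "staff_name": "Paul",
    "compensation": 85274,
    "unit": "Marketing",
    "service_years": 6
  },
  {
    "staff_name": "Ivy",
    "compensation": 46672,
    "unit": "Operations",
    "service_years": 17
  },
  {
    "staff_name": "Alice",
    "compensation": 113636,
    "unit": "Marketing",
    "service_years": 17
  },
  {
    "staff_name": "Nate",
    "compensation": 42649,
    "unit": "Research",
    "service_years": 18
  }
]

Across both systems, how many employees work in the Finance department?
1

Schema mapping: "division" (system_hr2) = "unit" (system_hr3) = department

Finance employees in system_hr2: 1
Finance employees in system_hr3: 0

Total in Finance: 1 + 0 = 1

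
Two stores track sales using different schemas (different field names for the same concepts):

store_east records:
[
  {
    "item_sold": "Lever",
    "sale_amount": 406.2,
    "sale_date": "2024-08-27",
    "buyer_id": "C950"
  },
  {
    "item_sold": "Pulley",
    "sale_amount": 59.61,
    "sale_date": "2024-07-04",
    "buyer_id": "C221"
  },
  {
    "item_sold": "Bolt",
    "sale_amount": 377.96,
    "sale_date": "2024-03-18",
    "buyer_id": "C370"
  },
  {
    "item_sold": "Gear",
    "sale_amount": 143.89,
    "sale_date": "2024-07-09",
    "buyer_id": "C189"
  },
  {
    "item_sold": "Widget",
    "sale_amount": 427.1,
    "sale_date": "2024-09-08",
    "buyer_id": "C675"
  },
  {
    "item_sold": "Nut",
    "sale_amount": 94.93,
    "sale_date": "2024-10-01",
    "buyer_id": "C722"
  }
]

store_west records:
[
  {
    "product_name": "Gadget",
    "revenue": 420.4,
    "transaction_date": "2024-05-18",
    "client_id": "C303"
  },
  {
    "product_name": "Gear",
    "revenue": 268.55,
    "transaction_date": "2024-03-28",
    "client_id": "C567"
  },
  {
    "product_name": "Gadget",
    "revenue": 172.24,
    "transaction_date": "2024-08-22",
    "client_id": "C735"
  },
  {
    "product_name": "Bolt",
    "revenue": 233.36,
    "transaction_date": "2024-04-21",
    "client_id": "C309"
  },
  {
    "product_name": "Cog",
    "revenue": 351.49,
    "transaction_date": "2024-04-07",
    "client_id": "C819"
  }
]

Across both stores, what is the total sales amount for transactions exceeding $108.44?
2801.19

Schema mapping: "sale_amount" (store_east) = "revenue" (store_west) = sale amount

Sum of sales > $108.44 in store_east: 1355.15
Sum of sales > $108.44 in store_west: 1446.04

Total: 1355.15 + 1446.04 = 2801.19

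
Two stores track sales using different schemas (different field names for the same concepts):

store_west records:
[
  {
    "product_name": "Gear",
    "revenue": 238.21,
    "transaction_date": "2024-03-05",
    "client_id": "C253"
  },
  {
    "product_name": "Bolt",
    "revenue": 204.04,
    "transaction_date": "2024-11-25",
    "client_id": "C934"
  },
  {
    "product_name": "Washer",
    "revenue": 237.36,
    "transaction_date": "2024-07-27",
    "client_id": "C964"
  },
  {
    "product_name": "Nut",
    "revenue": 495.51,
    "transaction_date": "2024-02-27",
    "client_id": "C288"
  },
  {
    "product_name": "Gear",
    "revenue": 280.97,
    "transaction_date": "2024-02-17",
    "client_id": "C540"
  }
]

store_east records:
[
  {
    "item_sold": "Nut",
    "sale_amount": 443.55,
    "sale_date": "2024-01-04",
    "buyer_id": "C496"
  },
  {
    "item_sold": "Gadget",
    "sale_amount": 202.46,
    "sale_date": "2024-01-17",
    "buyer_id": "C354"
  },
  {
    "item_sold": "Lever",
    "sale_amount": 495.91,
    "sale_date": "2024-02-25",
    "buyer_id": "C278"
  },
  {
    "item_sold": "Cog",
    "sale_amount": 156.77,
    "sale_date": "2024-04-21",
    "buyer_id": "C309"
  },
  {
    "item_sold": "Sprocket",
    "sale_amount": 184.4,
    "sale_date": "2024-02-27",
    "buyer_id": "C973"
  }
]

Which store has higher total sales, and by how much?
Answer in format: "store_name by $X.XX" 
store_east by $27.00

Schema mapping: "revenue" (store_west) = "sale_amount" (store_east) = sale amount

Total for store_west: 1456.09
Total for store_east: 1483.09

Difference: |1456.09 - 1483.09| = 27.00
store_east has higher sales by $27.00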